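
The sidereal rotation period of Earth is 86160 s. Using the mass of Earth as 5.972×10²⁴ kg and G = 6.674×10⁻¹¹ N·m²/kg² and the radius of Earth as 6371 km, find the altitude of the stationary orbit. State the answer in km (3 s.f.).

h_sync ≈ 35800 km

μ = GM = 6.674×10⁻¹¹ × 5.972×10²⁴ = 3.986×10¹⁴ m³/s².
A synchronous orbit has period T, so by Kepler's third law a = (μT²/4π²)^(1/3).
μT²/4π² = 3.986×10¹⁴ × (8.616×10⁴)² / 39.48 = 7.495×10²² m³.
a = 4.216×10⁷ m = 42162 km.
Altitude h = a − R = 42162 − 6371 = 35791 km.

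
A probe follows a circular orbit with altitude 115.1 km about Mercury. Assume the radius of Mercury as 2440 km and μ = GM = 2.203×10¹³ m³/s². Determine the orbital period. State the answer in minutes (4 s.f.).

r = 2440 + 115.1 = 2555.1 km = 2.5551×10⁶ m.
Kepler's third law: T = 2π√(r³/μ) = 2π√((2.555×10⁶)³ / 2.203×10¹³).
r³/μ = 7.572×10⁵ s², so T = 2π × 8.702×10² = 5.467×10³ s.
Converting: 5.467×10³ s ÷ 60.00 = 91.12 minutes.

T ≈ 91.12 minutes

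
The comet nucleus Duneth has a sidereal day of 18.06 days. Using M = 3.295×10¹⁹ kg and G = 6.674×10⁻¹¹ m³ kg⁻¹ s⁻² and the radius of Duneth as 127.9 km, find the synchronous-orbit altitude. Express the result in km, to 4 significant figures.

h_sync ≈ 5010 km

μ = GM = 6.674×10⁻¹¹ × 3.295×10¹⁹ = 2.199×10⁹ m³/s².
T = 18.06 days = 1.560×10⁶ s.
A synchronous orbit has period T, so by Kepler's third law a = (μT²/4π²)^(1/3).
μT²/4π² = 2.199×10⁹ × (1.560×10⁶)² / 39.48 = 1.356×10²⁰ m³.
a = 5.138×10⁶ m = 5137.9 km.
Altitude h = a − R = 5137.9 − 127.9 = 5010.0 km.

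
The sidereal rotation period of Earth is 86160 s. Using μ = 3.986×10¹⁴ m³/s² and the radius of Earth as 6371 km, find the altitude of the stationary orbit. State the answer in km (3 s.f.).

A synchronous orbit has period T, so by Kepler's third law a = (μT²/4π²)^(1/3).
μT²/4π² = 3.986×10¹⁴ × (8.616×10⁴)² / 39.48 = 7.495×10²² m³.
a = 4.216×10⁷ m = 42163 km.
Altitude h = a − R = 42163 − 6371 = 35792 km.

h_sync ≈ 35800 km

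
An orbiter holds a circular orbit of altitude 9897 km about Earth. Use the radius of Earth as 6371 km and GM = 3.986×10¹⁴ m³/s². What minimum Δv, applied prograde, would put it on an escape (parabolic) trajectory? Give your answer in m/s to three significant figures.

r = 6371 + 9897 = 16268 km = 1.6268×10⁷ m.
Circular speed v_c = √(μ/r) = 4950 m/s.
Escape speed v_esc = √(2μ/r) = √2 × v_c = 7000 m/s.
Δv = v_esc − v_c = 2050 m/s.

Δv ≈ 2050 m/s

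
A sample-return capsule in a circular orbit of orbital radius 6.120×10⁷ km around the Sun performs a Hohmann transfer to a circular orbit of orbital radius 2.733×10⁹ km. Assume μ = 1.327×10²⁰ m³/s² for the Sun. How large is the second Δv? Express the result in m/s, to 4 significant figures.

r₁ = 6.120×10⁷ km = 6.120×10¹⁰ m.
r₂ = 2.733×10⁹ km = 2.733×10¹² m.
Transfer ellipse a_t = (r₁ + r₂)/2 = 1.397×10¹² m.
At r₁: circular v_c1 = √(μ/r₁) = 46570 m/s; transfer-perihelion v_p = √[μ(2/r₁ − 1/a_t)] = 65130 m/s.
At r₂: circular v_c2 = √(μ/r₂) = 6968 m/s; transfer-aphelion v_a = √[μ(2/r₂ − 1/a_t)] = 1458 m/s.
Δv₂ = v_c2 − v_a = 5510 m/s.

Δv ≈ 5510 m/s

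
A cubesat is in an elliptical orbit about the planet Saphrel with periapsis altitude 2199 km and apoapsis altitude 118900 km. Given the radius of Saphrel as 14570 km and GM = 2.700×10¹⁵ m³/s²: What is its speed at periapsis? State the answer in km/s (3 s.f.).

r_p = 14570 + 2199 = 16769 km = 1.6769×10⁷ m.
r_a = 14570 + 118900 = 133470 km = 1.3347×10⁸ m.
Semi-major axis a = (r_p + r_a)/2 = 75120 km = 7.512×10⁷ m.
Vis-viva: v² = μ(2/r − 1/a) = 2.700×10¹⁵ × (1.193×10⁻⁷ − 1.331×10⁻⁸) = 2.861×10⁸ m²/s².
v = 16910 m/s = 16.91 km/s.

v ≈ 16.9 km/s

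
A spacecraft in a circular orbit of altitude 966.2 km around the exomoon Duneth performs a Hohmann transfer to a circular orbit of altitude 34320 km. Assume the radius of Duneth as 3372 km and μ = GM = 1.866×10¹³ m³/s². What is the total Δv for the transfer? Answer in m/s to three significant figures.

Δv_total ≈ 1090 m/s

r₁ = 3372 + 966.2 = 4338.2 km = 4.3382×10⁶ m.
r₂ = 3372 + 34320 = 37692 km = 3.7692×10⁷ m.
Transfer ellipse a_t = (r₁ + r₂)/2 = 2.102×10⁷ m.
At r₁: circular v_c1 = √(μ/r₁) = 2074 m/s; transfer-periapsis v_p = √[μ(2/r₁ − 1/a_t)] = 2778 m/s.
Δv₁ = v_p − v_c1 = 703.6 m/s.
At r₂: circular v_c2 = √(μ/r₂) = 703.6 m/s; transfer-apoapsis v_a = √[μ(2/r₂ − 1/a_t)] = 319.7 m/s.
Δv₂ = v_c2 − v_a = 383.9 m/s.
Total Δv = Δv₁ + Δv₂ = 1087 m/s.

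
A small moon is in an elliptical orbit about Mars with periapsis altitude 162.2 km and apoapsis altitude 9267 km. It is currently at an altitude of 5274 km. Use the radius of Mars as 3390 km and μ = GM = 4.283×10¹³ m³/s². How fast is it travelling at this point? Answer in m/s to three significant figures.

v ≈ 2150 m/s

r_p = 3390 + 162.2 = 3552.2 km = 3.5522×10⁶ m.
r_a = 3390 + 9267 = 12657 km = 1.2657×10⁷ m.
r = 3390 + 5274 = 8664.0 km = 8.664×10⁶ m.
Semi-major axis a = (r_p + r_a)/2 = 8104.6 km = 8.105×10⁶ m.
Vis-viva: v² = μ(2/r − 1/a) = 4.283×10¹³ × (2.308×10⁻⁷ − 1.234×10⁻⁷) = 4.602×10⁶ m²/s².
v = 2145 m/s.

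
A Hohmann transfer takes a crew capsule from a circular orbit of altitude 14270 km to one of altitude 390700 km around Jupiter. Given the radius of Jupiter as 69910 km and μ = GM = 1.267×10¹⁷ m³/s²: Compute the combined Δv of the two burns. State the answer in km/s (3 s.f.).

r₁ = 69910 + 14270 = 84180 km = 8.4180×10⁷ m.
r₂ = 69910 + 390700 = 460610 km = 4.6061×10⁸ m.
Transfer ellipse a_t = (r₁ + r₂)/2 = 2.724×10⁸ m.
At r₁: circular v_c1 = √(μ/r₁) = 38800 m/s; transfer-perijove v_p = √[μ(2/r₁ − 1/a_t)] = 50450 m/s.
Δv₁ = v_p − v_c1 = 11650 m/s.
At r₂: circular v_c2 = √(μ/r₂) = 16590 m/s; transfer-apojove v_a = √[μ(2/r₂ − 1/a_t)] = 9220 m/s.
Δv₂ = v_c2 − v_a = 7365 m/s.
Total Δv = Δv₁ + Δv₂ = 19020 m/s = 19.02 km/s.

Δv_total ≈ 19.0 km/s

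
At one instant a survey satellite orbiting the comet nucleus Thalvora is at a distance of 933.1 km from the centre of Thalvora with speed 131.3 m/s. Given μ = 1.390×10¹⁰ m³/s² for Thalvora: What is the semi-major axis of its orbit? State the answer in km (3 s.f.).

a ≈ 1110 km

r = 9.331×10⁵ m.
Specific orbital energy ε = v²/2 − μ/r = (131.3)²/2 − 1.390×10¹⁰/9.331×10⁵ = -6.277×10³ J/kg.
Since ε = −μ/(2a), a = −μ/(2ε) = 1.107×10⁶ m = 1107.3 km.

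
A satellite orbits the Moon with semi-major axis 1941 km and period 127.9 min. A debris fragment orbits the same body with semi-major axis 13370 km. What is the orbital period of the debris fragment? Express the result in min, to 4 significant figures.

Kepler's third law: T² ∝ a³, so T₂ = T₁ (a₂/a₁)^(3/2).
a₂/a₁ = 6.888, (a₂/a₁)^(3/2) = 18.08.
T₂ = 127.9 × 18.08 = 2312 min.

T₂ ≈ 2312 min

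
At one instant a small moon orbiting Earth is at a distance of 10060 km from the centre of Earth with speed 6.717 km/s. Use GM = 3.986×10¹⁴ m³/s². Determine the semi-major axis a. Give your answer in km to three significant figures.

a ≈ 11700 km

r = 1.006×10⁷ m.
Specific orbital energy ε = v²/2 − μ/r = (6717)²/2 − 3.986×10¹⁴/1.006×10⁷ = -1.706×10⁷ J/kg.
Since ε = −μ/(2a), a = −μ/(2ε) = 1.168×10⁷ m = 11680 km.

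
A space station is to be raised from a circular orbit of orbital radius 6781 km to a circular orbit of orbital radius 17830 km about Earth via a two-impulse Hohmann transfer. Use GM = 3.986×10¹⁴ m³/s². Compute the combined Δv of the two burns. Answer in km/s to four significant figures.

Δv_total ≈ 2.780 km/s

r₁ = 6781 km = 6.781×10⁶ m.
r₂ = 17830 km = 1.783×10⁷ m.
Transfer ellipse a_t = (r₁ + r₂)/2 = 1.231×10⁷ m.
At r₁: circular v_c1 = √(μ/r₁) = 7667 m/s; transfer-perigee v_p = √[μ(2/r₁ − 1/a_t)] = 9229 m/s.
Δv₁ = v_p − v_c1 = 1562 m/s.
At r₂: circular v_c2 = √(μ/r₂) = 4728 m/s; transfer-apogee v_a = √[μ(2/r₂ − 1/a_t)] = 3510 m/s.
Δv₂ = v_c2 − v_a = 1218 m/s.
Total Δv = Δv₁ + Δv₂ = 2780 m/s = 2.780 km/s.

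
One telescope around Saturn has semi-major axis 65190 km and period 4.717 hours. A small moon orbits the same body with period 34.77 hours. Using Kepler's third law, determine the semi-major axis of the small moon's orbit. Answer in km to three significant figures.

Kepler's third law: a³ ∝ T², so a₂ = a₁ (T₂/T₁)^(2/3).
T₂/T₁ = 7.371, (T₂/T₁)^(2/3) = 3.788.
a₂ = 65190 × 3.788 = 2.469×10⁵ km.

a₂ ≈ 2.47×10⁵ km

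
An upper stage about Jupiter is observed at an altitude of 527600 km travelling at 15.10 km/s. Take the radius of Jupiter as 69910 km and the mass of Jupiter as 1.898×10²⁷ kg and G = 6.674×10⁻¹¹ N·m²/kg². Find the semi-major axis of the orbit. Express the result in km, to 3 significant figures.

μ = GM = 6.674×10⁻¹¹ × 1.898×10²⁷ = 1.267×10¹⁷ m³/s².
r = 69910 + 527600 = 5.9751×10⁵ km = 5.975×10⁸ m.
Specific orbital energy ε = v²/2 − μ/r = (15100)²/2 − 1.267×10¹⁷/5.975×10⁸ = -9.800×10⁷ J/kg.
Since ε = −μ/(2a), a = −μ/(2ε) = 6.463×10⁸ m = 6.4632×10⁵ km.

a ≈ 6.46×10⁵ km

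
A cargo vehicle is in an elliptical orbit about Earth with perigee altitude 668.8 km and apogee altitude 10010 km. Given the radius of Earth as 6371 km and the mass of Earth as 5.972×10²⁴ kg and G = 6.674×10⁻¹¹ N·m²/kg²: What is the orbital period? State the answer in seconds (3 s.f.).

T ≈ 12600 seconds

μ = GM = 6.674×10⁻¹¹ × 5.972×10²⁴ = 3.986×10¹⁴ m³/s².
r_p = 6371 + 668.8 = 7039.8 km = 7.0398×10⁶ m.
r_a = 6371 + 10010 = 16381 km = 1.6381×10⁷ m.
Semi-major axis a = (r_p + r_a)/2 = (7039.8 + 16381)/2 = 11710 km = 1.171×10⁷ m.
By Kepler's third law T = 2π√(a³/μ) = 2π × 2.007×10³ = 1.261×10⁴ s.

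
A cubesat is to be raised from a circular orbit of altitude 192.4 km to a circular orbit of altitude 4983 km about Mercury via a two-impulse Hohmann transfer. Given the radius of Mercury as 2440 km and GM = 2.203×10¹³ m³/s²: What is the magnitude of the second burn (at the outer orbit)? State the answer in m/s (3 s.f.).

r₁ = 2440 + 192.4 = 2632.4 km = 2.6324×10⁶ m.
r₂ = 2440 + 4983 = 7423.0 km = 7.4230×10⁶ m.
Transfer ellipse a_t = (r₁ + r₂)/2 = 5.028×10⁶ m.
At r₁: circular v_c1 = √(μ/r₁) = 2893 m/s; transfer-periherm v_p = √[μ(2/r₁ − 1/a_t)] = 3515 m/s.
At r₂: circular v_c2 = √(μ/r₂) = 1723 m/s; transfer-apoherm v_a = √[μ(2/r₂ − 1/a_t)] = 1247 m/s.
Δv₂ = v_c2 − v_a = 476.2 m/s.

Δv ≈ 476 m/s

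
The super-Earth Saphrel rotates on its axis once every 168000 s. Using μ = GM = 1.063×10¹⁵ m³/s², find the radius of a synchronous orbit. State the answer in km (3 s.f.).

r_sync ≈ 91300 km

A synchronous orbit has period T, so by Kepler's third law a = (μT²/4π²)^(1/3).
μT²/4π² = 1.063×10¹⁵ × (1.680×10⁵)² / 39.48 = 7.600×10²³ m³.
a = 9.126×10⁷ m = 91257 km.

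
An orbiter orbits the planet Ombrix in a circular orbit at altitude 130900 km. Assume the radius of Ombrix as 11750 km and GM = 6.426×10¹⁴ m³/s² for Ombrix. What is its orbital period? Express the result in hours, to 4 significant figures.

r = 11750 + 130900 = 142650 km = 1.4265×10⁸ m.
Kepler's third law: T = 2π√(r³/μ) = 2π√((1.426×10⁸)³ / 6.426×10¹⁴).
r³/μ = 4.517×10⁹ s², so T = 2π × 6.721×10⁴ = 4.223×10⁵ s.
Converting: 4.223×10⁵ s ÷ 3600 = 117.3 hours.

T ≈ 117.3 hours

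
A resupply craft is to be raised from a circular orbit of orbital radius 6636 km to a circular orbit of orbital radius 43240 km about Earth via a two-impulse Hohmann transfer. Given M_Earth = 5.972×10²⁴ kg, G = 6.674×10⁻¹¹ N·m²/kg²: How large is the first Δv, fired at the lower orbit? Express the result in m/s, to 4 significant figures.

μ = GM = 6.674×10⁻¹¹ × 5.972×10²⁴ = 3.986×10¹⁴ m³/s².
r₁ = 6636 km = 6.636×10⁶ m.
r₂ = 43240 km = 4.324×10⁷ m.
Transfer ellipse a_t = (r₁ + r₂)/2 = 2.494×10⁷ m.
At r₁: circular v_c1 = √(μ/r₁) = 7750 m/s; transfer-perigee v_p = √[μ(2/r₁ − 1/a_t)] = 10200 m/s.
Δv₁ = v_p − v_c1 = 2455 m/s.

Δv ≈ 2455 m/s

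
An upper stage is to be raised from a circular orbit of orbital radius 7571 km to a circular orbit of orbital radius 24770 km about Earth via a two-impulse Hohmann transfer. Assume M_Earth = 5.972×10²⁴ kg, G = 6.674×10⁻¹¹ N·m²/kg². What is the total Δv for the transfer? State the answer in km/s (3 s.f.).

Δv_total ≈ 2.99 km/s

μ = GM = 6.674×10⁻¹¹ × 5.972×10²⁴ = 3.986×10¹⁴ m³/s².
r₁ = 7571 km = 7.571×10⁶ m.
r₂ = 24770 km = 2.477×10⁷ m.
Transfer ellipse a_t = (r₁ + r₂)/2 = 1.617×10⁷ m.
At r₁: circular v_c1 = √(μ/r₁) = 7256 m/s; transfer-perigee v_p = √[μ(2/r₁ − 1/a_t)] = 8980 m/s.
Δv₁ = v_p − v_c1 = 1724 m/s.
At r₂: circular v_c2 = √(μ/r₂) = 4011 m/s; transfer-apogee v_a = √[μ(2/r₂ − 1/a_t)] = 2745 m/s.
Δv₂ = v_c2 − v_a = 1267 m/s.
Total Δv = Δv₁ + Δv₂ = 2991 m/s = 2.991 km/s.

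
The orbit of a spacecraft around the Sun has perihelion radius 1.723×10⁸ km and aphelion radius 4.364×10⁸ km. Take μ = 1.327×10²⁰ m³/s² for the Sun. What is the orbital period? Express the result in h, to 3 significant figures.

Semi-major axis a = (r_p + r_a)/2 = (1.7230×10⁸ + 4.3640×10⁸)/2 = 3.0435×10⁸ km = 3.044×10¹¹ m.
By Kepler's third law T = 2π√(a³/μ) = 2π × 1.458×10⁷ = 9.158×10⁷ s.
= 25440 h.

T ≈ 25400 h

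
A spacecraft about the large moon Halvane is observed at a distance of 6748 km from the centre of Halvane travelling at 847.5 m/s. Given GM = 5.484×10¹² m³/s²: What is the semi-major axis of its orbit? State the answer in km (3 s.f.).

r = 6.748×10⁶ m.
Vis-viva rearranged: 1/a = 2/r − v²/μ = 2.964×10⁻⁷ − 1.310×10⁻⁷ = 1.654×10⁻⁷ m⁻¹.
a = 6.046×10⁶ m = 6045.5 km.

a ≈ 6050 km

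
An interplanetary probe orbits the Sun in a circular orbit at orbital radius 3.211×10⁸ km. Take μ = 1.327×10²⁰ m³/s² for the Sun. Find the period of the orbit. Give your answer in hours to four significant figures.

T ≈ 27570 hours

r = 3.211×10⁸ km = 3.211×10¹¹ m.
Kepler's third law: T = 2π√(r³/μ) = 2π√((3.211×10¹¹)³ / 1.327×10²⁰).
r³/μ = 2.495×10¹⁴ s², so T = 2π × 1.580×10⁷ = 9.924×10⁷ s.
Converting: 9.924×10⁷ s ÷ 3600 = 27570 hours.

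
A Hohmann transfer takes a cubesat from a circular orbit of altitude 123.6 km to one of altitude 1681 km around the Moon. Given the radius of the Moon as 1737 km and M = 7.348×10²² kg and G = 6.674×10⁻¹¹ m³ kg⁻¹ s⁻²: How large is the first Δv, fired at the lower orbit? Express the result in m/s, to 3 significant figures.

Δv ≈ 224 m/s

μ = GM = 6.674×10⁻¹¹ × 7.348×10²² = 4.904×10¹² m³/s².
r₁ = 1737 + 123.6 = 1860.6 km = 1.8606×10⁶ m.
r₂ = 1737 + 1681 = 3418.0 km = 3.4180×10⁶ m.
Transfer ellipse a_t = (r₁ + r₂)/2 = 2.639×10⁶ m.
At r₁: circular v_c1 = √(μ/r₁) = 1623 m/s; transfer-perilune v_p = √[μ(2/r₁ − 1/a_t)] = 1848 m/s.
Δv₁ = v_p − v_c1 = 224.0 m/s.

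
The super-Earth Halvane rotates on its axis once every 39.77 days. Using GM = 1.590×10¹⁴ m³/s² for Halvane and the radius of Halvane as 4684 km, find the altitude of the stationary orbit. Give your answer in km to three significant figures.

h_sync ≈ 3.58×10⁵ km

T = 39.77 days = 3.436×10⁶ s.
A synchronous orbit has period T, so by Kepler's third law a = (μT²/4π²)^(1/3).
μT²/4π² = 1.590×10¹⁴ × (3.436×10⁶)² / 39.48 = 4.755×10²⁵ m³.
a = 3.623×10⁸ m = 3.6229×10⁵ km.
Altitude h = a − R = 3.6229×10⁵ − 4684 = 3.5761×10⁵ km.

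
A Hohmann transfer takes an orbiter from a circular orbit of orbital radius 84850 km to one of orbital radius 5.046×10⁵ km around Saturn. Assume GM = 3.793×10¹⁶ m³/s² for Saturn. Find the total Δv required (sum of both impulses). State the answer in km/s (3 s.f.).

r₁ = 84850 km = 8.485×10⁷ m.
r₂ = 5.046×10⁵ km = 5.046×10⁸ m.
Transfer ellipse a_t = (r₁ + r₂)/2 = 2.947×10⁸ m.
At r₁: circular v_c1 = √(μ/r₁) = 21140 m/s; transfer-perikrone v_p = √[μ(2/r₁ − 1/a_t)] = 27660 m/s.
Δv₁ = v_p − v_c1 = 6522 m/s.
At r₂: circular v_c2 = √(μ/r₂) = 8670 m/s; transfer-apokrone v_a = √[μ(2/r₂ − 1/a_t)] = 4652 m/s.
Δv₂ = v_c2 − v_a = 4018 m/s.
Total Δv = Δv₁ + Δv₂ = 10540 m/s = 10.54 km/s.

Δv_total ≈ 10.5 km/s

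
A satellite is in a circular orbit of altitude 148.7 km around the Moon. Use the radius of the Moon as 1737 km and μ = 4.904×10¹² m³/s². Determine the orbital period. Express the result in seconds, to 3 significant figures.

r = 1737 + 148.7 = 1885.7 km = 1.8857×10⁶ m.
Kepler's third law: T = 2π√(r³/μ) = 2π√((1.886×10⁶)³ / 4.904×10¹²).
r³/μ = 1.367×10⁶ s², so T = 2π × 1.169×10³ = 7.347×10³ s.

T ≈ 7350 seconds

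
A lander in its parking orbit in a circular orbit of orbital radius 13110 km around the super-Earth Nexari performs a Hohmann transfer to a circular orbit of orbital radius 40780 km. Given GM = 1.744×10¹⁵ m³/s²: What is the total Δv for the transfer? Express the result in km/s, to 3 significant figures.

r₁ = 13110 km = 1.311×10⁷ m.
r₂ = 40780 km = 4.078×10⁷ m.
Transfer ellipse a_t = (r₁ + r₂)/2 = 2.694×10⁷ m.
At r₁: circular v_c1 = √(μ/r₁) = 11530 m/s; transfer-periapsis v_p = √[μ(2/r₁ − 1/a_t)] = 14190 m/s.
Δv₁ = v_p − v_c1 = 2655 m/s.
At r₂: circular v_c2 = √(μ/r₂) = 6540 m/s; transfer-apoapsis v_a = √[μ(2/r₂ − 1/a_t)] = 4562 m/s.
Δv₂ = v_c2 − v_a = 1978 m/s.
Total Δv = Δv₁ + Δv₂ = 4633 m/s = 4.633 km/s.

Δv_total ≈ 4.63 km/s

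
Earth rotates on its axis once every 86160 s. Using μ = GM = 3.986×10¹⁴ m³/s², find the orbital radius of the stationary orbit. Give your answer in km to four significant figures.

A synchronous orbit has period T, so by Kepler's third law a = (μT²/4π²)^(1/3).
μT²/4π² = 3.986×10¹⁴ × (8.616×10⁴)² / 39.48 = 7.495×10²² m³.
a = 4.216×10⁷ m = 42163 km.

r_sync ≈ 42160 km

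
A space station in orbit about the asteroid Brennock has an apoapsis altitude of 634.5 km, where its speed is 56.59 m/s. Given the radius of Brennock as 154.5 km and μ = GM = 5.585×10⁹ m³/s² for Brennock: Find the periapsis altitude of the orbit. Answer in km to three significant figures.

periapsis altitude ≈ 76.2 km

r_a = 154.5 + 634.5 = 789.00 km = 7.890×10⁵ m.
Specific energy ε = v²/2 − μ/r = -5.477×10³ J/kg, so a = −μ/(2ε) = 5.098×10⁵ m.
The apsides satisfy r_p + r_a = 2a, so the periapsis radius is 2a − r_a = 2.307×10⁵ m = 230.65 km.
Periapsis altitude = 230.65 − 154.5 = 76.151 km.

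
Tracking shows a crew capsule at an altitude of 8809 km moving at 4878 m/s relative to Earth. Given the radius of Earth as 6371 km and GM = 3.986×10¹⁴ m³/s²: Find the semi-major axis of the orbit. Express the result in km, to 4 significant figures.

a ≈ 13880 km

r = 6371 + 8809 = 15180 km = 1.518×10⁷ m.
Specific orbital energy ε = v²/2 − μ/r = (4878)²/2 − 3.986×10¹⁴/1.518×10⁷ = -1.436×10⁷ J/kg.
Since ε = −μ/(2a), a = −μ/(2ε) = 1.388×10⁷ m = 13878 km.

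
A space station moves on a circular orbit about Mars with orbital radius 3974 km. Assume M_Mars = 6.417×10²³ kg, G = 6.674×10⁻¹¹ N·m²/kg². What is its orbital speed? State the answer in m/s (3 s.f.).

v ≈ 3280 m/s

μ = GM = 6.674×10⁻¹¹ × 6.417×10²³ = 4.283×10¹³ m³/s².
r = 3974 km = 3.974×10⁶ m.
For a circular orbit v = √(μ/r) = √(4.283×10¹³ / 3.974×10⁶) = √(1.078×10⁷) = 3283 m/s.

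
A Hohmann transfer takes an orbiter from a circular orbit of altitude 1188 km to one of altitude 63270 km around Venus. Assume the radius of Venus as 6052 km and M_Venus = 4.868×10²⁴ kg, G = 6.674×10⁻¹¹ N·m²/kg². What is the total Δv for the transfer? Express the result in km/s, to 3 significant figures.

Δv_total ≈ 3.54 km/s

μ = GM = 6.674×10⁻¹¹ × 4.868×10²⁴ = 3.249×10¹⁴ m³/s².
r₁ = 6052 + 1188 = 7240.0 km = 7.2400×10⁶ m.
r₂ = 6052 + 63270 = 69322 km = 6.9322×10⁷ m.
Transfer ellipse a_t = (r₁ + r₂)/2 = 3.828×10⁷ m.
At r₁: circular v_c1 = √(μ/r₁) = 6699 m/s; transfer-periapsis v_p = √[μ(2/r₁ − 1/a_t)] = 9015 m/s.
Δv₁ = v_p − v_c1 = 2316 m/s.
At r₂: circular v_c2 = √(μ/r₂) = 2165 m/s; transfer-apoapsis v_a = √[μ(2/r₂ − 1/a_t)] = 941.5 m/s.
Δv₂ = v_c2 − v_a = 1223 m/s.
Total Δv = Δv₁ + Δv₂ = 3539 m/s = 3.539 km/s.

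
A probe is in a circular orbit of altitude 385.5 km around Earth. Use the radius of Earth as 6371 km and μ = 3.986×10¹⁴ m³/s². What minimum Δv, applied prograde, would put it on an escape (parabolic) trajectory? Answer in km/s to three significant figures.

Δv ≈ 3.18 km/s

r = 6371 + 385.5 = 6756.5 km = 6.7565×10⁶ m.
Circular speed v_c = √(μ/r) = 7681 m/s.
Escape speed v_esc = √(2μ/r) = √2 × v_c = 10860 m/s.
Δv = v_esc − v_c = 3182 m/s = 3.182 km/s.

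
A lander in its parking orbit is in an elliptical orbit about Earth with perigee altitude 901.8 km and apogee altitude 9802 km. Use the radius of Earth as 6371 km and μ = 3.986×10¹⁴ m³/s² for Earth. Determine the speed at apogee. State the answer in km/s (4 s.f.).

r_p = 6371 + 901.8 = 7272.8 km = 7.2728×10⁶ m.
r_a = 6371 + 9802 = 16173 km = 1.6173×10⁷ m.
Semi-major axis a = (r_p + r_a)/2 = 11723 km = 1.172×10⁷ m.
Vis-viva: v² = μ(2/r − 1/a) = 3.986×10¹⁴ × (1.237×10⁻⁷ − 8.530×10⁻⁸) = 1.529×10⁷ m²/s².
v = 3910 m/s = 3.910 km/s.

v ≈ 3.910 km/s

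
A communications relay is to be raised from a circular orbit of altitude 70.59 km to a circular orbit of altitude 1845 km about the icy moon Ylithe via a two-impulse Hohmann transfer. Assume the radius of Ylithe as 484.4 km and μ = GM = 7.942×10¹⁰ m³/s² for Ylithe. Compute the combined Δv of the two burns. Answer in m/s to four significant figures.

r₁ = 484.4 + 70.59 = 554.99 km = 5.5499×10⁵ m.
r₂ = 484.4 + 1845 = 2329.4 km = 2.3294×10⁶ m.
Transfer ellipse a_t = (r₁ + r₂)/2 = 1.442×10⁶ m.
At r₁: circular v_c1 = √(μ/r₁) = 378.3 m/s; transfer-periapsis v_p = √[μ(2/r₁ − 1/a_t)] = 480.8 m/s.
Δv₁ = v_p − v_c1 = 102.5 m/s.
At r₂: circular v_c2 = √(μ/r₂) = 184.6 m/s; transfer-apoapsis v_a = √[μ(2/r₂ − 1/a_t)] = 114.5 m/s.
Δv₂ = v_c2 − v_a = 70.10 m/s.
Total Δv = Δv₁ + Δv₂ = 172.6 m/s.

Δv_total ≈ 172.6 m/s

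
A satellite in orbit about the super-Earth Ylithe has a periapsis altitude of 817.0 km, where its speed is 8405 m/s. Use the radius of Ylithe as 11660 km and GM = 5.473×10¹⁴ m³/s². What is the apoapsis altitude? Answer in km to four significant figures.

r_p = 11660 + 817.0 = 12477 km = 1.248×10⁷ m.
Specific energy ε = v²/2 − μ/r = -8.543×10⁶ J/kg, so a = −μ/(2ε) = 3.203×10⁷ m.
The apsides satisfy r_p + r_a = 2a, so the apoapsis radius is 2a − r_p = 5.159×10⁷ m = 51589 km.
Apoapsis altitude = 51589 − 11660 = 39929 km.

apoapsis altitude ≈ 39930 km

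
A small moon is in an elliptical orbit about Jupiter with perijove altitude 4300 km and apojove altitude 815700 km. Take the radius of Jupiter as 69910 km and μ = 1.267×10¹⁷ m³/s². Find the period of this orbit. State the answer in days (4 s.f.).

r_p = 69910 + 4300 = 74210 km = 7.4210×10⁷ m.
r_a = 69910 + 815700 = 885610 km = 8.8561×10⁸ m.
Semi-major axis a = (r_p + r_a)/2 = (74210 + 8.8561×10⁵)/2 = 4.7991×10⁵ km = 4.799×10⁸ m.
By Kepler's third law T = 2π√(a³/μ) = 2π × 2.954×10⁴ = 1.856×10⁵ s.
= 2.148 days.

T ≈ 2.148 days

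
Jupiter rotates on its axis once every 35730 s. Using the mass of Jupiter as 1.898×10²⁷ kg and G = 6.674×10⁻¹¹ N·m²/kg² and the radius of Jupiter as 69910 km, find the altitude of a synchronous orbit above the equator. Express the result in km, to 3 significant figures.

μ = GM = 6.674×10⁻¹¹ × 1.898×10²⁷ = 1.267×10¹⁷ m³/s².
A synchronous orbit has period T, so by Kepler's third law a = (μT²/4π²)^(1/3).
μT²/4π² = 1.267×10¹⁷ × (3.573×10⁴)² / 39.48 = 4.096×10²⁴ m³.
a = 1.600×10⁸ m = 1.6000×10⁵ km.
Altitude h = a − R = 1.6000×10⁵ − 69910 = 90094 km.

h_sync ≈ 90100 km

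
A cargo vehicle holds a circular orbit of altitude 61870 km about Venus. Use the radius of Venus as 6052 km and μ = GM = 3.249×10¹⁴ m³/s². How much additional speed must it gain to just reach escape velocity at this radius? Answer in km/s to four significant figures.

Δv ≈ 0.9059 km/s

r = 6052 + 61870 = 67922 km = 6.7922×10⁷ m.
Circular speed v_c = √(μ/r) = 2187 m/s.
Escape speed v_esc = √(2μ/r) = √2 × v_c = 3093 m/s.
Δv = v_esc − v_c = 905.9 m/s = 0.9059 km/s.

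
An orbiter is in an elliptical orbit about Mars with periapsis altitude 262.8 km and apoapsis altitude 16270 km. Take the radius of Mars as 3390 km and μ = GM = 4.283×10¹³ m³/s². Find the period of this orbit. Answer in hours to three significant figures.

r_p = 3390 + 262.8 = 3652.8 km = 3.6528×10⁶ m.
r_a = 3390 + 16270 = 19660 km = 1.9660×10⁷ m.
Semi-major axis a = (r_p + r_a)/2 = (3652.8 + 19660)/2 = 11656 km = 1.166×10⁷ m.
By Kepler's third law T = 2π√(a³/μ) = 2π × 6.081×10³ = 3.821×10⁴ s.
= 10.61 hours.

T ≈ 10.6 hours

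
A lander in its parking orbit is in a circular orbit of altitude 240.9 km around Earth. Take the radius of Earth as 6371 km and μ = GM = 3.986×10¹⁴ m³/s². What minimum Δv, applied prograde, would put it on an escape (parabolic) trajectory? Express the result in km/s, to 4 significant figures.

Δv ≈ 3.216 km/s

r = 6371 + 240.9 = 6611.9 km = 6.6119×10⁶ m.
Circular speed v_c = √(μ/r) = 7764 m/s.
Escape speed v_esc = √(2μ/r) = √2 × v_c = 10980 m/s.
Δv = v_esc − v_c = 3216 m/s = 3.216 km/s.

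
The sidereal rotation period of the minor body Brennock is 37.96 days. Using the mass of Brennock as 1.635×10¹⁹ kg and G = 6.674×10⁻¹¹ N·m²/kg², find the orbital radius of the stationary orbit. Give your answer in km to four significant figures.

μ = GM = 6.674×10⁻¹¹ × 1.635×10¹⁹ = 1.091×10⁹ m³/s².
T = 37.96 days = 3.280×10⁶ s.
A synchronous orbit has period T, so by Kepler's third law a = (μT²/4π²)^(1/3).
μT²/4π² = 1.091×10⁹ × (3.280×10⁶)² / 39.48 = 2.973×10²⁰ m³.
a = 6.674×10⁶ m = 6674.3 km.

r_sync ≈ 6674 km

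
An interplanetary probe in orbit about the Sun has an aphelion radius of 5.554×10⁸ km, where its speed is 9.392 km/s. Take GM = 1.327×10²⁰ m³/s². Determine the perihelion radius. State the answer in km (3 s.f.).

r_a = 5.554×10¹¹ m.
Specific energy ε = v²/2 − μ/r = -1.948×10⁸ J/kg, so a = −μ/(2ε) = 3.406×10¹¹ m.
The apsides satisfy r_p + r_a = 2a, so the perihelion radius is 2a − r_a = 1.257×10¹¹ m = 1.2573×10⁸ km.

perihelion radius ≈ 1.26×10⁸ km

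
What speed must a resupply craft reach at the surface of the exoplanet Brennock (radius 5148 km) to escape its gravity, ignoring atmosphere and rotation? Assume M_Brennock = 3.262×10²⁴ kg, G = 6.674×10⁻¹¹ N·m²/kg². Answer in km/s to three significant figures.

μ = GM = 6.674×10⁻¹¹ × 3.262×10²⁴ = 2.177×10¹⁴ m³/s².
r = R = 5.148×10⁶ m.
Escape speed v_esc = √(2μ/r) = √(2 × 2.177×10¹⁴ / 5.148×10⁶) = √(8.458×10⁷) = 9197 m/s.
= 9.197 km/s.

v_esc ≈ 9.20 km/s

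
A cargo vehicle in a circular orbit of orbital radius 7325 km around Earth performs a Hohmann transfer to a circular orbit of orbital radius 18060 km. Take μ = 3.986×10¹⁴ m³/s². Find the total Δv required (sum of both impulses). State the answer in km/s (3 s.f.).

r₁ = 7325 km = 7.325×10⁶ m.
r₂ = 18060 km = 1.806×10⁷ m.
Transfer ellipse a_t = (r₁ + r₂)/2 = 1.269×10⁷ m.
At r₁: circular v_c1 = √(μ/r₁) = 7377 m/s; transfer-perigee v_p = √[μ(2/r₁ − 1/a_t)] = 8799 m/s.
Δv₁ = v_p − v_c1 = 1423 m/s.
At r₂: circular v_c2 = √(μ/r₂) = 4698 m/s; transfer-apogee v_a = √[μ(2/r₂ − 1/a_t)] = 3569 m/s.
Δv₂ = v_c2 − v_a = 1129 m/s.
Total Δv = Δv₁ + Δv₂ = 2552 m/s = 2.552 km/s.

Δv_total ≈ 2.55 km/s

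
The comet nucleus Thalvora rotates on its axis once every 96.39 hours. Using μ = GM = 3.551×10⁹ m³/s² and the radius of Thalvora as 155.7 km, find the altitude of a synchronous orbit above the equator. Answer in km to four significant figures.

T = 96.39 hours = 3.470×10⁵ s.
A synchronous orbit has period T, so by Kepler's third law a = (μT²/4π²)^(1/3).
μT²/4π² = 3.551×10⁹ × (3.470×10⁵)² / 39.48 = 1.083×10¹⁹ m³.
a = 2.213×10⁶ m = 2212.5 km.
Altitude h = a − R = 2212.5 − 155.7 = 2056.8 km.

h_sync ≈ 2057 km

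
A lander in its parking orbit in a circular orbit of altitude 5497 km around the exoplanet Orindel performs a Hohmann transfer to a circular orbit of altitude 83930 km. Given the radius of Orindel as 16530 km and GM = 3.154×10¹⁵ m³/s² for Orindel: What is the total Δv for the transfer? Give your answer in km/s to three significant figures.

Δv_total ≈ 5.60 km/s

r₁ = 16530 + 5497 = 22027 km = 2.2027×10⁷ m.
r₂ = 16530 + 83930 = 100460 km = 1.0046×10⁸ m.
Transfer ellipse a_t = (r₁ + r₂)/2 = 6.124×10⁷ m.
At r₁: circular v_c1 = √(μ/r₁) = 11970 m/s; transfer-periapsis v_p = √[μ(2/r₁ − 1/a_t)] = 15330 m/s.
Δv₁ = v_p − v_c1 = 3360 m/s.
At r₂: circular v_c2 = √(μ/r₂) = 5603 m/s; transfer-apoapsis v_a = √[μ(2/r₂ − 1/a_t)] = 3360 m/s.
Δv₂ = v_c2 − v_a = 2243 m/s.
Total Δv = Δv₁ + Δv₂ = 5602 m/s = 5.602 km/s.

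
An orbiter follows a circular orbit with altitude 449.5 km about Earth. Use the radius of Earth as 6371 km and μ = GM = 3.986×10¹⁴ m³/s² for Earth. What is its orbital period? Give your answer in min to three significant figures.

r = 6371 + 449.5 = 6820.5 km = 6.8205×10⁶ m.
Kepler's third law: T = 2π√(r³/μ) = 2π√((6.820×10⁶)³ / 3.986×10¹⁴).
r³/μ = 7.960×10⁵ s², so T = 2π × 8.922×10² = 5.606×10³ s.
Converting: 5.606×10³ s ÷ 60.00 = 93.43 min.

T ≈ 93.4 min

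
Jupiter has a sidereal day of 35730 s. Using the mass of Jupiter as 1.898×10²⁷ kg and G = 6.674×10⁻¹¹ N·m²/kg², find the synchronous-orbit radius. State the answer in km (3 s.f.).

μ = GM = 6.674×10⁻¹¹ × 1.898×10²⁷ = 1.267×10¹⁷ m³/s².
A synchronous orbit has period T, so by Kepler's third law a = (μT²/4π²)^(1/3).
μT²/4π² = 1.267×10¹⁷ × (3.573×10⁴)² / 39.48 = 4.096×10²⁴ m³.
a = 1.600×10⁸ m = 1.6000×10⁵ km.

r_sync ≈ 1.60×10⁵ km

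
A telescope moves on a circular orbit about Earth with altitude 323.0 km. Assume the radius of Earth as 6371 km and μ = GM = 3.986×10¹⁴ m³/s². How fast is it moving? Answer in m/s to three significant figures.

v ≈ 7720 m/s

r = 6371 + 323.0 = 6694.0 km = 6.6940×10⁶ m.
For a circular orbit v = √(μ/r) = √(3.986×10¹⁴ / 6.694×10⁶) = √(5.955×10⁷) = 7717 m/s.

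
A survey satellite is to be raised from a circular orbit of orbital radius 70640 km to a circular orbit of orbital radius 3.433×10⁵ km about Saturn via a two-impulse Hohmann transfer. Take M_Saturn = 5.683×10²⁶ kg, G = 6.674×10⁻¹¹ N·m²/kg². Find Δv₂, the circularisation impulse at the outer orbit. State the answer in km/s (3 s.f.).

μ = GM = 6.674×10⁻¹¹ × 5.683×10²⁶ = 3.793×10¹⁶ m³/s².
r₁ = 70640 km = 7.064×10⁷ m.
r₂ = 3.433×10⁵ km = 3.433×10⁸ m.
Transfer ellipse a_t = (r₁ + r₂)/2 = 2.070×10⁸ m.
At r₁: circular v_c1 = √(μ/r₁) = 23170 m/s; transfer-perikrone v_p = √[μ(2/r₁ − 1/a_t)] = 29840 m/s.
At r₂: circular v_c2 = √(μ/r₂) = 10510 m/s; transfer-apokrone v_a = √[μ(2/r₂ − 1/a_t)] = 6141 m/s.
Δv₂ = v_c2 − v_a = 4370 m/s.
= 4.370 km/s.

Δv ≈ 4.37 km/s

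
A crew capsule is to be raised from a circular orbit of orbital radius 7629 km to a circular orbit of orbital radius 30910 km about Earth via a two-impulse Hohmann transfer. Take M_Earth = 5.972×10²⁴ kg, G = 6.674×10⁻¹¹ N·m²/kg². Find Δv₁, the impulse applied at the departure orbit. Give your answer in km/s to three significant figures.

Δv ≈ 1.93 km/s

μ = GM = 6.674×10⁻¹¹ × 5.972×10²⁴ = 3.986×10¹⁴ m³/s².
r₁ = 7629 km = 7.629×10⁶ m.
r₂ = 30910 km = 3.091×10⁷ m.
Transfer ellipse a_t = (r₁ + r₂)/2 = 1.927×10⁷ m.
At r₁: circular v_c1 = √(μ/r₁) = 7228 m/s; transfer-perigee v_p = √[μ(2/r₁ − 1/a_t)] = 9154 m/s.
Δv₁ = v_p − v_c1 = 1926 m/s.
= 1.926 km/s.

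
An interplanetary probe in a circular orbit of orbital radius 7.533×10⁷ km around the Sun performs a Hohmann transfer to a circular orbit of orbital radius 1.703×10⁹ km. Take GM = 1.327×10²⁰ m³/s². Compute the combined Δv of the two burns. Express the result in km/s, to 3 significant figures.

r₁ = 7.533×10⁷ km = 7.533×10¹⁰ m.
r₂ = 1.703×10⁹ km = 1.703×10¹² m.
Transfer ellipse a_t = (r₁ + r₂)/2 = 8.892×10¹¹ m.
At r₁: circular v_c1 = √(μ/r₁) = 41970 m/s; transfer-perihelion v_p = √[μ(2/r₁ − 1/a_t)] = 58090 m/s.
Δv₁ = v_p − v_c1 = 16110 m/s.
At r₂: circular v_c2 = √(μ/r₂) = 8827 m/s; transfer-aphelion v_a = √[μ(2/r₂ − 1/a_t)] = 2569 m/s.
Δv₂ = v_c2 − v_a = 6258 m/s.
Total Δv = Δv₁ + Δv₂ = 22370 m/s = 22.37 km/s.

Δv_total ≈ 22.4 km/s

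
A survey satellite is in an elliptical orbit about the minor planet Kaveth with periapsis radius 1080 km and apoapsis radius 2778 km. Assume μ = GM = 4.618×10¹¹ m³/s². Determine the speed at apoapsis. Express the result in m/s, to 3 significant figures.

v ≈ 305 m/s

Semi-major axis a = (r_p + r_a)/2 = 1929.0 km = 1.929×10⁶ m.
Vis-viva: v² = μ(2/r − 1/a) = 4.618×10¹¹ × (7.199×10⁻⁷ − 5.184×10⁻⁷) = 9.307×10⁴ m²/s².
v = 305.1 m/s.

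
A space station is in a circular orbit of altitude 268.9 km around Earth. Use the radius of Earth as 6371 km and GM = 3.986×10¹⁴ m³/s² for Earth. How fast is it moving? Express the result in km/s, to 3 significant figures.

v ≈ 7.75 km/s

r = 6371 + 268.9 = 6639.9 km = 6.6399×10⁶ m.
For a circular orbit v = √(μ/r) = √(3.986×10¹⁴ / 6.640×10⁶) = √(6.003×10⁷) = 7748 m/s.
That is 7.748 km/s.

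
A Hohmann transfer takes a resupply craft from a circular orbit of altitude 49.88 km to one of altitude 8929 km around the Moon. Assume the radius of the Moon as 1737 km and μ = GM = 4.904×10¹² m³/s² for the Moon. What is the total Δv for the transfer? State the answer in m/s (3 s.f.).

Δv_total ≈ 826 m/s

r₁ = 1737 + 49.88 = 1786.9 km = 1.7869×10⁶ m.
r₂ = 1737 + 8929 = 10666 km = 1.0666×10⁷ m.
Transfer ellipse a_t = (r₁ + r₂)/2 = 6.226×10⁶ m.
At r₁: circular v_c1 = √(μ/r₁) = 1657 m/s; transfer-perilune v_p = √[μ(2/r₁ − 1/a_t)] = 2168 m/s.
Δv₁ = v_p − v_c1 = 511.6 m/s.
At r₂: circular v_c2 = √(μ/r₂) = 678.1 m/s; transfer-apolune v_a = √[μ(2/r₂ − 1/a_t)] = 363.2 m/s.
Δv₂ = v_c2 − v_a = 314.8 m/s.
Total Δv = Δv₁ + Δv₂ = 826.4 m/s.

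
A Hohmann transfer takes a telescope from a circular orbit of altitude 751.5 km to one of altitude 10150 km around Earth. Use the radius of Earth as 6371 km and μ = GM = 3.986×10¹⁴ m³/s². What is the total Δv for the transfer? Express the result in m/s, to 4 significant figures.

Δv_total ≈ 2462 m/s

r₁ = 6371 + 751.5 = 7122.5 km = 7.1225×10⁶ m.
r₂ = 6371 + 10150 = 16521 km = 1.6521×10⁷ m.
Transfer ellipse a_t = (r₁ + r₂)/2 = 1.182×10⁷ m.
At r₁: circular v_c1 = √(μ/r₁) = 7481 m/s; transfer-perigee v_p = √[μ(2/r₁ − 1/a_t)] = 8844 m/s.
Δv₁ = v_p − v_c1 = 1363 m/s.
At r₂: circular v_c2 = √(μ/r₂) = 4912 m/s; transfer-apogee v_a = √[μ(2/r₂ − 1/a_t)] = 3813 m/s.
Δv₂ = v_c2 − v_a = 1099 m/s.
Total Δv = Δv₁ + Δv₂ = 2462 m/s.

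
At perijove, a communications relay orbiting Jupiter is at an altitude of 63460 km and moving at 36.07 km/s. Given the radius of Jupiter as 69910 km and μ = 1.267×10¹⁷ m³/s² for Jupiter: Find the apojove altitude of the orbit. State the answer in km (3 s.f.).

apojove altitude ≈ 2.20×10⁵ km

r_p = 69910 + 63460 = 1.3337×10⁵ km = 1.334×10⁸ m.
Specific energy ε = v²/2 − μ/r = -2.995×10⁸ J/kg, so a = −μ/(2ε) = 2.115×10⁸ m.
The apsides satisfy r_p + r_a = 2a, so the apojove radius is 2a − r_p = 2.897×10⁸ m = 2.8972×10⁵ km.
Apojove altitude = 2.8972×10⁵ − 69910 = 2.1981×10⁵ km.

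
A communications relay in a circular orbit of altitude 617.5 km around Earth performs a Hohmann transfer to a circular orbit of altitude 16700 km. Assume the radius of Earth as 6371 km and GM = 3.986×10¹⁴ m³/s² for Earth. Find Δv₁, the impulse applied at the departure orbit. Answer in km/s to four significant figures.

Δv ≈ 1.805 km/s

r₁ = 6371 + 617.5 = 6988.5 km = 6.9885×10⁶ m.
r₂ = 6371 + 16700 = 23071 km = 2.3071×10⁷ m.
Transfer ellipse a_t = (r₁ + r₂)/2 = 1.503×10⁷ m.
At r₁: circular v_c1 = √(μ/r₁) = 7552 m/s; transfer-perigee v_p = √[μ(2/r₁ − 1/a_t)] = 9357 m/s.
Δv₁ = v_p − v_c1 = 1805 m/s.
= 1.805 km/s.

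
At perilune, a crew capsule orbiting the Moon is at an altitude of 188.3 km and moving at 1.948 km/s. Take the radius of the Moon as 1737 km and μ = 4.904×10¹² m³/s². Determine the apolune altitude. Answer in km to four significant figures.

r_p = 1737 + 188.3 = 1925.3 km = 1.925×10⁶ m.
Specific energy ε = v²/2 − μ/r = -6.498×10⁵ J/kg, so a = −μ/(2ε) = 3.774×10⁶ m.
The apsides satisfy r_p + r_a = 2a, so the apolune radius is 2a − r_p = 5.622×10⁶ m = 5621.8 km.
Apolune altitude = 5621.8 − 1737 = 3884.8 km.

apolune altitude ≈ 3885 km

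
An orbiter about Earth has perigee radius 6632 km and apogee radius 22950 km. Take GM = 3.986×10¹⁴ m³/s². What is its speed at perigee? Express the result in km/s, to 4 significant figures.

Semi-major axis a = (r_p + r_a)/2 = 14791 km = 1.479×10⁷ m.
Vis-viva: v² = μ(2/r − 1/a) = 3.986×10¹⁴ × (3.016×10⁻⁷ − 6.761×10⁻⁸) = 9.326×10⁷ m²/s².
v = 9657 m/s = 9.657 km/s.

v ≈ 9.657 km/s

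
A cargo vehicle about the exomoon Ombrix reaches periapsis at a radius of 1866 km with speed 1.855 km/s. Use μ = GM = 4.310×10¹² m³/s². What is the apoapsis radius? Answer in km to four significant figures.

apoapsis radius ≈ 5448 km

r_p = 1.866×10⁶ m.
Specific energy ε = v²/2 − μ/r = -5.892×10⁵ J/kg, so a = −μ/(2ε) = 3.657×10⁶ m.
The apsides satisfy r_p + r_a = 2a, so the apoapsis radius is 2a − r_p = 5.448×10⁶ m = 5448.5 km.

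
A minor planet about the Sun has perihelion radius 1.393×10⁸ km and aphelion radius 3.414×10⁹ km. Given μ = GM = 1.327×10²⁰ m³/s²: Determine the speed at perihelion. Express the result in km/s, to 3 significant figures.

Semi-major axis a = (r_p + r_a)/2 = 1.7766×10⁹ km = 1.777×10¹² m.
Vis-viva: v² = μ(2/r − 1/a) = 1.327×10²⁰ × (1.436×10⁻¹¹ − 5.629×10⁻¹³) = 1.831×10⁹ m²/s².
v = 42780 m/s = 42.78 km/s.

v ≈ 42.8 km/s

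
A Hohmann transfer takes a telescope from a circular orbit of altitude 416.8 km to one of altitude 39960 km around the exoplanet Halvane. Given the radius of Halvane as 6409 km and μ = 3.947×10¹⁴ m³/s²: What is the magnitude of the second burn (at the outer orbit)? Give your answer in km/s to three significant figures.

Δv ≈ 1.44 km/s

r₁ = 6409 + 416.8 = 6825.8 km = 6.8258×10⁶ m.
r₂ = 6409 + 39960 = 46369 km = 4.6369×10⁷ m.
Transfer ellipse a_t = (r₁ + r₂)/2 = 2.660×10⁷ m.
At r₁: circular v_c1 = √(μ/r₁) = 7604 m/s; transfer-periapsis v_p = √[μ(2/r₁ − 1/a_t)] = 10040 m/s.
At r₂: circular v_c2 = √(μ/r₂) = 2918 m/s; transfer-apoapsis v_a = √[μ(2/r₂ − 1/a_t)] = 1478 m/s.
Δv₂ = v_c2 − v_a = 1440 m/s.
= 1.440 km/s.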